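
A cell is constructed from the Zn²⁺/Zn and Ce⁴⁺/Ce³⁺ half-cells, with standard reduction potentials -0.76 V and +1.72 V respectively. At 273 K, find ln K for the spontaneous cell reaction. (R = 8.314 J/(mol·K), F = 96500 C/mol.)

ln K = 210.9

E°_cell = +1.72 − (-0.76) = 2.48 V, with n = 2 electrons transferred.
At equilibrium E = 0, so the Nernst equation gives ln K = nFE°/RT = (2)(96500)(2.48)/((8.314)(273)) = 210.88.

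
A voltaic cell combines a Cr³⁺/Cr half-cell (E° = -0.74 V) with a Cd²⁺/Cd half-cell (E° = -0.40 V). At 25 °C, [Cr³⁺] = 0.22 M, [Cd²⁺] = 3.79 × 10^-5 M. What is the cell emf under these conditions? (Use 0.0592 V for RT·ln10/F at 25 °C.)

The Cd²⁺/Cd couple has the higher reduction potential and acts as the cathode, so E°_cell = -0.40 − (-0.74) = 0.34 V.
Balancing electrons gives n = 6; the reaction quotient is Q = [Cr³⁺]^2/[Cd²⁺]^3 = 8.89 × 10^11.
At 25 °C, E = E° − (0.0592/n) log Q = 0.34 − (0.0592/6)(11.949) = 0.340 − 0.118 = 0.222 V.

0.222 V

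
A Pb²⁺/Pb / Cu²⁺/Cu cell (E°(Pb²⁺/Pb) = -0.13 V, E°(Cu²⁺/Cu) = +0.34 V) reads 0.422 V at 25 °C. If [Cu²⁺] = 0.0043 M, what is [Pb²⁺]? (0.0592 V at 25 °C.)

0.18 M

From the Nernst equation, log Q = n(E° − E)/0.0592 = 2(0.47 − 0.422)/0.0592 = 1.622, so Q = 41.8.
With Q = [Pb²⁺]/[Cu²⁺] and the known concentrations, [Pb²⁺] in the numerator gives [Pb²⁺] = 0.18 M.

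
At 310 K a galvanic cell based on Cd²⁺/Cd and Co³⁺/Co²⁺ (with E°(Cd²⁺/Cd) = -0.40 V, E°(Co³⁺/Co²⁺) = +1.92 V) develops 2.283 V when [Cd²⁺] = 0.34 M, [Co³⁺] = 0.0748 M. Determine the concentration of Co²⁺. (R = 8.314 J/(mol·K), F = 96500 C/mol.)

From the Nernst equation, ln Q = nF(E° − E)/RT = 2×96500×(2.32 − 2.283)/(8.314×310) = 2.771, so Q = 16.0.
With Q = [Cd²⁺]·[Co²⁺]^2/[Co³⁺]^2 and the known concentrations, [Co²⁺]^2 in the numerator gives [Co²⁺] = 0.51 M.

0.51 M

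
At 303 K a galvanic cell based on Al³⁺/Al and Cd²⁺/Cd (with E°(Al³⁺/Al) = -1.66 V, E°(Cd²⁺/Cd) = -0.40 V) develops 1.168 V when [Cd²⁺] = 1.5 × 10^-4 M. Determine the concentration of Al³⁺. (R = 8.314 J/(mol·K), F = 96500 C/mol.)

0.072 M

From the Nernst equation, ln Q = nF(E° − E)/RT = 6×96500×(1.26 − 1.168)/(8.314×303) = 21.145, so Q = 1.53 × 10^9.
With Q = [Al³⁺]^2/[Cd²⁺]^3 and the known concentrations, [Al³⁺]^2 in the numerator gives [Al³⁺] = 0.072 M.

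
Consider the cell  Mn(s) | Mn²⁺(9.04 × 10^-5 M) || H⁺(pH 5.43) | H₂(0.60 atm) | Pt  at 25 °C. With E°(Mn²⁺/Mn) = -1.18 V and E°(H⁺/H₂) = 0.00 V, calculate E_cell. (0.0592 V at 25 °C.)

The hydrogen couple is the cathode, so E°_cell = 1.18 V; n = 2.
[H⁺] = 10^(−5.43) = 3.7 × 10^-6 M, and Q = [Mn²⁺]·P(H₂) / [H⁺]^2 = 3.93 × 10^6.
E = E° − (0.0592/2) log Q = 1.18 − (0.0592/2)(6.594) = 0.985 V.

0.98 V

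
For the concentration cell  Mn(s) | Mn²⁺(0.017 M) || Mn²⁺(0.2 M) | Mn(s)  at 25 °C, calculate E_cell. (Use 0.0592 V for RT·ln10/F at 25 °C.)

0.032 V

Both half-cells are Mn²⁺/Mn, so E°_cell = 0. The concentrated side is the cathode; the cell reaction moves Mn²⁺ from high to low concentration with n = 2.
Q = [Mn²⁺]_dilute/[Mn²⁺]_conc = 0.017/0.2 = 0.0850.
E = 0 − (0.0592/2) log Q = −(0.0592/2)(-1.071) = 0.0317 V.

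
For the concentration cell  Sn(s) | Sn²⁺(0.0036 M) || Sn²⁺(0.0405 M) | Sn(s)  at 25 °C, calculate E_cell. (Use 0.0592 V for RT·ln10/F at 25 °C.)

Both half-cells are Sn²⁺/Sn, so E°_cell = 0. The concentrated side is the cathode; the cell reaction moves Sn²⁺ from high to low concentration with n = 2.
Q = [Sn²⁺]_dilute/[Sn²⁺]_conc = 0.0036/0.0405 = 0.0889.
E = 0 − (0.0592/2) log Q = −(0.0592/2)(-1.051) = 0.0311 V.

0.031 V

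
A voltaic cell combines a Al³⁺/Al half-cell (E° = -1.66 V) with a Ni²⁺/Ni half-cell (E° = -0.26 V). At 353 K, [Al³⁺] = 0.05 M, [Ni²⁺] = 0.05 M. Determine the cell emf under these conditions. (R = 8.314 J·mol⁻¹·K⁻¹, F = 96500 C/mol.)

The Ni²⁺/Ni couple has the higher reduction potential and acts as the cathode, so E°_cell = -0.26 − (-1.66) = 1.40 V.
Balancing electrons gives n = 6; the reaction quotient is Q = [Al³⁺]^2/[Ni²⁺]^3 = 20.0.
E = E° − (RT/nF) ln Q = 1.40 − (8.314×353)/(6×96500) × (2.996) = 1.400 − 0.015 = 1.385 V.

1.38 V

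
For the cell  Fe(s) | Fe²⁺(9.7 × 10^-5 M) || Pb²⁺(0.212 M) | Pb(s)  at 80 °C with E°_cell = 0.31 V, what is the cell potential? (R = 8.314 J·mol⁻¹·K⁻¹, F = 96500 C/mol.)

Balancing electrons gives n = 2; the reaction quotient is Q = [Fe²⁺]/[Pb²⁺] = 4.58 × 10^-4.
E = E° − (RT/nF) ln Q = 0.31 − (8.314×353)/(2×96500) × (-7.690) = 0.310 + 0.117 = 0.427 V.

0.427 V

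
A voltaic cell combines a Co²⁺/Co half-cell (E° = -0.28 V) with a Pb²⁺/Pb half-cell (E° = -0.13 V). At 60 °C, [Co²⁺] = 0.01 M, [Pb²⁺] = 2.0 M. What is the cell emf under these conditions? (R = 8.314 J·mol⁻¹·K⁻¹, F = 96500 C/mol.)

The Pb²⁺/Pb couple has the higher reduction potential and acts as the cathode, so E°_cell = -0.13 − (-0.28) = 0.15 V.
Balancing electrons gives n = 2; the reaction quotient is Q = [Co²⁺]/[Pb²⁺] = 0.00500.
E = E° − (RT/nF) ln Q = 0.15 − (8.314×333)/(2×96500) × (-5.298) = 0.150 + 0.076 = 0.226 V.

0.226 V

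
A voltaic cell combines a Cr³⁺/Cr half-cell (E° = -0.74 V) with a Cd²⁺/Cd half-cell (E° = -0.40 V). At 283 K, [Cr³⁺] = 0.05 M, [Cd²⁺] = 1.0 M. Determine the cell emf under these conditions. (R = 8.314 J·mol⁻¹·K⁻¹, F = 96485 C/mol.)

0.364 V

The Cd²⁺/Cd couple has the higher reduction potential and acts as the cathode, so E°_cell = -0.40 − (-0.74) = 0.34 V.
Balancing electrons gives n = 6; the reaction quotient is Q = [Cr³⁺]^2/[Cd²⁺]^3 = 0.00250.
E = E° − (RT/nF) ln Q = 0.34 − (8.314×283)/(6×96485) × (-5.991) = 0.340 + 0.024 = 0.364 V.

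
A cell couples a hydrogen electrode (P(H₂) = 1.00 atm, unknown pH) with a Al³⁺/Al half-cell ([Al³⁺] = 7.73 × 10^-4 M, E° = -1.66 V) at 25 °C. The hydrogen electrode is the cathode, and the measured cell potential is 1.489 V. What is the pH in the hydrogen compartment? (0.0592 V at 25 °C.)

pH = 3.93

E°_cell = 1.66 V and n = 6.
log Q = n(E° − E)/0.0592 = 6×(1.66 − 1.489)/0.0592 = 17.331.
With Q = [Al³⁺]^2·P(H₂)^3 / [H⁺]^6, solving for [H⁺] gives log[H⁺] = -3.926, so pH = 3.93.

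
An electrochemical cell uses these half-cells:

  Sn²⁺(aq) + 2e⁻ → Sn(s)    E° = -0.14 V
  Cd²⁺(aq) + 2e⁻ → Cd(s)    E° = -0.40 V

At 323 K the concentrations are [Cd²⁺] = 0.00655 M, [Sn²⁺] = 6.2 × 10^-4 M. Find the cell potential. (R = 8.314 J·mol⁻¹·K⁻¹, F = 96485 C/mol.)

The Sn²⁺/Sn couple has the higher reduction potential and acts as the cathode, so E°_cell = -0.14 − (-0.40) = 0.26 V.
Balancing electrons gives n = 2; the reaction quotient is Q = [Cd²⁺]/[Sn²⁺] = 10.6.
E = E° − (RT/nF) ln Q = 0.26 − (8.314×323)/(2×96485) × (2.358) = 0.260 − 0.033 = 0.227 V.

0.227 V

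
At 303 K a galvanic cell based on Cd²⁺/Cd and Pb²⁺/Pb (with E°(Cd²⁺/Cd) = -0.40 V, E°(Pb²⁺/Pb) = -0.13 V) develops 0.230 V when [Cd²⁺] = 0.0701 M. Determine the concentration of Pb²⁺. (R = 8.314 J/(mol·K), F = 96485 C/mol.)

0.0033 M

From the Nernst equation, ln Q = nF(E° − E)/RT = 2×96485×(0.27 − 0.230)/(8.314×303) = 3.064, so Q = 21.4.
With Q = [Cd²⁺]/[Pb²⁺] and the known concentrations, [Pb²⁺] in the denominator gives [Pb²⁺] = 0.0033 M.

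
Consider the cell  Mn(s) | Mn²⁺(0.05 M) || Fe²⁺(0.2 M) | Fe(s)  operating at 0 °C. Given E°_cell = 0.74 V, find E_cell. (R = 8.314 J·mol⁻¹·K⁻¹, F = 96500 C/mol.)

0.756 V

Balancing electrons gives n = 2; the reaction quotient is Q = [Mn²⁺]/[Fe²⁺] = 0.250.
E = E° − (RT/nF) ln Q = 0.74 − (8.314×273)/(2×96500) × (-1.386) = 0.740 + 0.016 = 0.756 V.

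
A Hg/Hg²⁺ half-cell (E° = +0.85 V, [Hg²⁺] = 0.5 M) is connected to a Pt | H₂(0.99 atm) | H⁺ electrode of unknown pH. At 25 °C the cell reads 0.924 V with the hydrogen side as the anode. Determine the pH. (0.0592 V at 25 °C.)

E°_cell = 0.85 V and n = 2.
log Q = n(E° − E)/0.0592 = 2×(0.85 − 0.924)/0.0592 = -2.500.
With Q = [H⁺]^2 / ([Hg²⁺]·P(H₂)), solving for [H⁺] gives log[H⁺] = -1.403, so pH = 1.40.

pH = 1.40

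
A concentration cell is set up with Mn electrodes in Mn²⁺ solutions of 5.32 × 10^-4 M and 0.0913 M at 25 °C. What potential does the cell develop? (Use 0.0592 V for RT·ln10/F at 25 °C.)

Both half-cells are Mn²⁺/Mn, so E°_cell = 0. The concentrated side is the cathode; the cell reaction moves Mn²⁺ from high to low concentration with n = 2.
Q = [Mn²⁺]_dilute/[Mn²⁺]_conc = 5.32 × 10^-4/0.0913 = 0.00583.
E = 0 − (0.0592/2) log Q = −(0.0592/2)(-2.235) = 0.0662 V.

0.066 V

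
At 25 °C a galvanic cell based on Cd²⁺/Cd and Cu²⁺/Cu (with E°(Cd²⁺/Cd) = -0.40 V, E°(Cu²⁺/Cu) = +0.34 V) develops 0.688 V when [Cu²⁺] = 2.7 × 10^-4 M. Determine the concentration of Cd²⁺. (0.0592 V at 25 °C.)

0.015 M

From the Nernst equation, log Q = n(E° − E)/0.0592 = 2(0.74 − 0.688)/0.0592 = 1.757, so Q = 57.1.
With Q = [Cd²⁺]/[Cu²⁺] and the known concentrations, [Cd²⁺] in the numerator gives [Cd²⁺] = 0.015 M.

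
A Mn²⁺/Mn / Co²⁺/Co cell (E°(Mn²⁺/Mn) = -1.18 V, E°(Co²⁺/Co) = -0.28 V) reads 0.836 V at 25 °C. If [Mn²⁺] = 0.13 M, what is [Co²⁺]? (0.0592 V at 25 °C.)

8.9 × 10^-4 M

From the Nernst equation, log Q = n(E° − E)/0.0592 = 2(0.90 − 0.836)/0.0592 = 2.162, so Q = 145.
With Q = [Mn²⁺]/[Co²⁺] and the known concentrations, [Co²⁺] in the denominator gives [Co²⁺] = 8.9 × 10^-4 M.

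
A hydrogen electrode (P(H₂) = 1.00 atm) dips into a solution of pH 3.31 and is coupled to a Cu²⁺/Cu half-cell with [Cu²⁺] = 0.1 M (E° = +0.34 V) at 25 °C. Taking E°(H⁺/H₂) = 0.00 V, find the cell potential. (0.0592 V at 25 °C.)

0.51 V

The Cu²⁺/Cu couple is the cathode, so E°_cell = 0.34 V; n = 2.
[H⁺] = 10^(−3.31) = 4.9 × 10^-4 M, and Q = [H⁺]^2 / ([Cu²⁺]·P(H₂)) = 2.4 × 10^-6.
E = E° − (0.0592/2) log Q = 0.34 − (0.0592/2)(-5.620) = 0.506 V.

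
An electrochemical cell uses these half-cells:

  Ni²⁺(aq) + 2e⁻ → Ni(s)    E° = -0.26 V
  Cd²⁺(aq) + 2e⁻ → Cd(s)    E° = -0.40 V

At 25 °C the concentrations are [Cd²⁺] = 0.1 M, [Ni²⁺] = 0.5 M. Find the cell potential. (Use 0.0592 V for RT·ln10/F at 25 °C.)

The Ni²⁺/Ni couple has the higher reduction potential and acts as the cathode, so E°_cell = -0.26 − (-0.40) = 0.14 V.
Balancing electrons gives n = 2; the reaction quotient is Q = [Cd²⁺]/[Ni²⁺] = 0.200.
At 25 °C, E = E° − (0.0592/n) log Q = 0.14 − (0.0592/2)(-0.699) = 0.140 + 0.021 = 0.161 V.

0.161 V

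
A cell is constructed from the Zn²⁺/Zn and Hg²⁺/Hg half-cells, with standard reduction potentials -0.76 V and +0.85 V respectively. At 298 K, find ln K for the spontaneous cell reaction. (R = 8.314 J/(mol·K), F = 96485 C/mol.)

ln K = 125.4

E°_cell = +0.85 − (-0.76) = 1.61 V, with n = 2 electrons transferred.
At equilibrium E = 0, so the Nernst equation gives ln K = nFE°/RT = (2)(96485)(1.61)/((8.314)(298)) = 125.40.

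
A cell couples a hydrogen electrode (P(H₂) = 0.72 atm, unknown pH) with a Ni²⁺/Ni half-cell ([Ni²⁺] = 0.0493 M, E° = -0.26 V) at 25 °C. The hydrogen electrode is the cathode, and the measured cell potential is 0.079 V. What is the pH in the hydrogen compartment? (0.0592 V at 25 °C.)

pH = 3.78

E°_cell = 0.26 V and n = 2.
log Q = n(E° − E)/0.0592 = 2×(0.26 − 0.079)/0.0592 = 6.115.
With Q = [Ni²⁺]·P(H₂) / [H⁺]^2, solving for [H⁺] gives log[H⁺] = -3.782, so pH = 3.78.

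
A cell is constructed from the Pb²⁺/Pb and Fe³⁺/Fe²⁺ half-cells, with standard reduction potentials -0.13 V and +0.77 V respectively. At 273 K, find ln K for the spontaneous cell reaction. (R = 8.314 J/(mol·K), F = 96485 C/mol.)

ln K = 76.5

E°_cell = +0.77 − (-0.13) = 0.90 V, with n = 2 electrons transferred.
At equilibrium E = 0, so the Nernst equation gives ln K = nFE°/RT = (2)(96485)(0.90)/((8.314)(273)) = 76.52.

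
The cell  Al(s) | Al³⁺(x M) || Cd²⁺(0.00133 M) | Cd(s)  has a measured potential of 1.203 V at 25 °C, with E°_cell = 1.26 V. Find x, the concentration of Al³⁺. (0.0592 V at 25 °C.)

0.038 M

From the Nernst equation, log Q = n(E° − E)/0.0592 = 6(1.26 − 1.203)/0.0592 = 5.777, so Q = 5.98 × 10^5.
With Q = [Al³⁺]^2/[Cd²⁺]^3 and the known concentrations, [Al³⁺]^2 in the numerator gives [Al³⁺] = 0.038 M.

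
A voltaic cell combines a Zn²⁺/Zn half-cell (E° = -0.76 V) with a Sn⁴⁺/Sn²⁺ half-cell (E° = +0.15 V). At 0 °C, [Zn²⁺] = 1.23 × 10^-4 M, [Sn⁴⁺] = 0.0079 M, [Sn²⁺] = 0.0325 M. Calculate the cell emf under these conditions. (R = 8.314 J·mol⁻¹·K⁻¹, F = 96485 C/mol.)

0.999 V

The Sn⁴⁺/Sn²⁺ couple has the higher reduction potential and acts as the cathode, so E°_cell = +0.15 − (-0.76) = 0.91 V.
Balancing electrons gives n = 2; the reaction quotient is Q = [Zn²⁺]·[Sn²⁺]/[Sn⁴⁺] = 5.06 × 10^-4.
E = E° − (RT/nF) ln Q = 0.91 − (8.314×273)/(2×96485) × (-7.589) = 0.910 + 0.089 = 0.999 V.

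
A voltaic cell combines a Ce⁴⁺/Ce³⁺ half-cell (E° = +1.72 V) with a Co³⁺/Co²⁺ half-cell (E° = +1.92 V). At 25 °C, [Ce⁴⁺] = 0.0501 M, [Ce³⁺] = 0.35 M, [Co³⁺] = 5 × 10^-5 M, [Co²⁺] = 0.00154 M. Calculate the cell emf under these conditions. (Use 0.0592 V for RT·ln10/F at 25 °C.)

The Co³⁺/Co²⁺ couple has the higher reduction potential and acts as the cathode, so E°_cell = +1.92 − (+1.72) = 0.20 V.
Balancing electrons gives n = 1; the reaction quotient is Q = [Ce⁴⁺]·[Co²⁺]/([Ce³⁺]·[Co³⁺]) = 4.41.
At 25 °C, E = E° − (0.0592/n) log Q = 0.20 − (0.0592/1)(0.644) = 0.200 − 0.038 = 0.162 V.

0.162 V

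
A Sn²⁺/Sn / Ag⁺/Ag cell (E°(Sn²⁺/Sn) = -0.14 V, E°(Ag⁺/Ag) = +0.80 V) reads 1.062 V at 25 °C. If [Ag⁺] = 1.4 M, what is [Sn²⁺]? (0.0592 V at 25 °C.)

1.5 × 10^-4 M

From the Nernst equation, log Q = n(E° − E)/0.0592 = 2(0.94 − 1.062)/0.0592 = -4.122, so Q = 7.56 × 10^-5.
With Q = [Sn²⁺]/[Ag⁺]^2 and the known concentrations, [Sn²⁺] in the numerator gives [Sn²⁺] = 1.5 × 10^-4 M.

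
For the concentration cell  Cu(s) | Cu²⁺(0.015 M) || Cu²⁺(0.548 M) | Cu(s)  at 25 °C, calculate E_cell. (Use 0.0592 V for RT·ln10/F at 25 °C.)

Both half-cells are Cu²⁺/Cu, so E°_cell = 0. The concentrated side is the cathode; the cell reaction moves Cu²⁺ from high to low concentration with n = 2.
Q = [Cu²⁺]_dilute/[Cu²⁺]_conc = 0.015/0.548 = 0.0274.
E = 0 − (0.0592/2) log Q = −(0.0592/2)(-1.563) = 0.0463 V.

0.046 V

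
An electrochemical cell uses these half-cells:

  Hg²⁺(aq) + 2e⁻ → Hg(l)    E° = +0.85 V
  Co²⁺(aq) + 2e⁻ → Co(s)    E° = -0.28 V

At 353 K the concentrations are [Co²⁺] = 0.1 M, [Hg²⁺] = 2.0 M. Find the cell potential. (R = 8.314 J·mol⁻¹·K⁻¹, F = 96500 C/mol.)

The Hg²⁺/Hg couple has the higher reduction potential and acts as the cathode, so E°_cell = +0.85 − (-0.28) = 1.13 V.
Balancing electrons gives n = 2; the reaction quotient is Q = [Co²⁺]/[Hg²⁺] = 0.0500.
E = E° − (RT/nF) ln Q = 1.13 − (8.314×353)/(2×96500) × (-2.996) = 1.130 + 0.046 = 1.176 V.

1.18 V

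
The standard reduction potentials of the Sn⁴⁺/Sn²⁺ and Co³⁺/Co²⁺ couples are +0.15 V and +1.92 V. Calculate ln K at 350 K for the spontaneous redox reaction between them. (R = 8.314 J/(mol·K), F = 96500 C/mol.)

ln K = 117.4

E°_cell = +1.92 − (+0.15) = 1.77 V, with n = 2 electrons transferred.
At equilibrium E = 0, so the Nernst equation gives ln K = nFE°/RT = (2)(96500)(1.77)/((8.314)(350)) = 117.40.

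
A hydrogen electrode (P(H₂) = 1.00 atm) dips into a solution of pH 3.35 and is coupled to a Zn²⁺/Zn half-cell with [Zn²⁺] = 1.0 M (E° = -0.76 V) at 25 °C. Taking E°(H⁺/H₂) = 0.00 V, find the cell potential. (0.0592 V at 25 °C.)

0.56 V

The hydrogen couple is the cathode, so E°_cell = 0.76 V; n = 2.
[H⁺] = 10^(−3.35) = 4.5 × 10^-4 M, and Q = [Zn²⁺]·P(H₂) / [H⁺]^2 = 5.01 × 10^6.
E = E° − (0.0592/2) log Q = 0.76 − (0.0592/2)(6.700) = 0.562 V.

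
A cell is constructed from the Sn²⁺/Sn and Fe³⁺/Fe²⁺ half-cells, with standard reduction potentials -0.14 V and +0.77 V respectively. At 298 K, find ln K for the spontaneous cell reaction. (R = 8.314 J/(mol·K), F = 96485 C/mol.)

ln K = 70.9

E°_cell = +0.77 − (-0.14) = 0.91 V, with n = 2 electrons transferred.
At equilibrium E = 0, so the Nernst equation gives ln K = nFE°/RT = (2)(96485)(0.91)/((8.314)(298)) = 70.88.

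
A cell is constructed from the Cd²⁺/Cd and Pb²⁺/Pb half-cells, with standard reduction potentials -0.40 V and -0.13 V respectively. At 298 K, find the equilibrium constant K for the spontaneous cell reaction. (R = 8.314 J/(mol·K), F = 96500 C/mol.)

E°_cell = -0.13 − (-0.40) = 0.27 V, with n = 2 electrons transferred.
At equilibrium E = 0, so the Nernst equation gives ln K = nFE°/RT = (2)(96500)(0.27)/((8.314)(298)) = 21.03.
K = e^21.03 = 1.4 × 10^9.

1.4 × 10^9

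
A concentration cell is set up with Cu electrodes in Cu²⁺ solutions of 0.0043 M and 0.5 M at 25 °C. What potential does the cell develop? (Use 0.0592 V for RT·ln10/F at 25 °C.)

0.061 V

Both half-cells are Cu²⁺/Cu, so E°_cell = 0. The concentrated side is the cathode; the cell reaction moves Cu²⁺ from high to low concentration with n = 2.
Q = [Cu²⁺]_dilute/[Cu²⁺]_conc = 0.0043/0.5 = 0.00860.
E = 0 − (0.0592/2) log Q = −(0.0592/2)(-2.066) = 0.0612 V.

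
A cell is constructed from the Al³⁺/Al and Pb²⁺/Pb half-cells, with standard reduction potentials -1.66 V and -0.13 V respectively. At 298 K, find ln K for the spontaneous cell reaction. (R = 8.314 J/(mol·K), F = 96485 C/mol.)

ln K = 357.5

E°_cell = -0.13 − (-1.66) = 1.53 V, with n = 6 electrons transferred.
At equilibrium E = 0, so the Nernst equation gives ln K = nFE°/RT = (6)(96485)(1.53)/((8.314)(298)) = 357.50.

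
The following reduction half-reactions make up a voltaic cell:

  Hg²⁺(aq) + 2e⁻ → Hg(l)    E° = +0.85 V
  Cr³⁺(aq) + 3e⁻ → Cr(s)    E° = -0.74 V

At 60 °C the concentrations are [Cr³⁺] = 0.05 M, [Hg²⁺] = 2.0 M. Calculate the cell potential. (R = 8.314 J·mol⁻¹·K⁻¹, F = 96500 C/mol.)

The Hg²⁺/Hg couple has the higher reduction potential and acts as the cathode, so E°_cell = +0.85 − (-0.74) = 1.59 V.
Balancing electrons gives n = 6; the reaction quotient is Q = [Cr³⁺]^2/[Hg²⁺]^3 = 3.13 × 10^-4.
E = E° − (RT/nF) ln Q = 1.59 − (8.314×333)/(6×96500) × (-8.071) = 1.590 + 0.039 = 1.629 V.

1.63 V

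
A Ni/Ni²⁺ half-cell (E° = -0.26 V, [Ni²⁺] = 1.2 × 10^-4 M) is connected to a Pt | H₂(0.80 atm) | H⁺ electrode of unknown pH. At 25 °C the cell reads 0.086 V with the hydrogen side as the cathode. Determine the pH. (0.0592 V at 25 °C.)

pH = 4.95

E°_cell = 0.26 V and n = 2.
log Q = n(E° − E)/0.0592 = 2×(0.26 − 0.086)/0.0592 = 5.878.
With Q = [Ni²⁺]·P(H₂) / [H⁺]^2, solving for [H⁺] gives log[H⁺] = -4.948, so pH = 4.95.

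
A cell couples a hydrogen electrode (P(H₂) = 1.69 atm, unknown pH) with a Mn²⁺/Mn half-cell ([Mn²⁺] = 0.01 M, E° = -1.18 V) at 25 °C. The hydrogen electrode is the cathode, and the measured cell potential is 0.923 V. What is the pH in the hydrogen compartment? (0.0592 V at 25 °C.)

pH = 5.23

E°_cell = 1.18 V and n = 2.
log Q = n(E° − E)/0.0592 = 2×(1.18 − 0.923)/0.0592 = 8.682.
With Q = [Mn²⁺]·P(H₂) / [H⁺]^2, solving for [H⁺] gives log[H⁺] = -5.227, so pH = 5.23.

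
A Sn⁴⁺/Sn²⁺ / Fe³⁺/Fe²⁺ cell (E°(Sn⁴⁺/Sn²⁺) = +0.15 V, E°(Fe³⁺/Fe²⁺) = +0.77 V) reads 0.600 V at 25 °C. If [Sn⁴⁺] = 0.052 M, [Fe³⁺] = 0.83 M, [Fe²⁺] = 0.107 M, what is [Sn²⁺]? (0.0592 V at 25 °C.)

1.8 × 10^-4 M

From the Nernst equation, log Q = n(E° − E)/0.0592 = 2(0.62 − 0.600)/0.0592 = 0.676, so Q = 4.74.
With Q = [Sn⁴⁺]·[Fe²⁺]^2/([Sn²⁺]·[Fe³⁺]^2) and the known concentrations, [Sn²⁺] in the denominator gives [Sn²⁺] = 1.8 × 10^-4 M.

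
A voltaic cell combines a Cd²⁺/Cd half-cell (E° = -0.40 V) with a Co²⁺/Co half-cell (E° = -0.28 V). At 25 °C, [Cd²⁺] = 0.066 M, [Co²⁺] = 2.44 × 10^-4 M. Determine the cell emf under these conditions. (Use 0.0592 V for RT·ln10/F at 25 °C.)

0.048 V

The Co²⁺/Co couple has the higher reduction potential and acts as the cathode, so E°_cell = -0.28 − (-0.40) = 0.12 V.
Balancing electrons gives n = 2; the reaction quotient is Q = [Cd²⁺]/[Co²⁺] = 270.
At 25 °C, E = E° − (0.0592/n) log Q = 0.12 − (0.0592/2)(2.432) = 0.120 − 0.072 = 0.048 V.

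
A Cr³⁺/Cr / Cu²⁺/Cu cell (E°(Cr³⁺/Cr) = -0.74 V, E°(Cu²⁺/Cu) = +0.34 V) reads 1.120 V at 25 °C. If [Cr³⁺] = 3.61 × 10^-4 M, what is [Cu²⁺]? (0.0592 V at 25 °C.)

0.11 M

From the Nernst equation, log Q = n(E° − E)/0.0592 = 6(1.08 − 1.120)/0.0592 = -4.054, so Q = 8.83 × 10^-5.
With Q = [Cr³⁺]^2/[Cu²⁺]^3 and the known concentrations, [Cu²⁺]^3 in the denominator gives [Cu²⁺] = 0.11 M.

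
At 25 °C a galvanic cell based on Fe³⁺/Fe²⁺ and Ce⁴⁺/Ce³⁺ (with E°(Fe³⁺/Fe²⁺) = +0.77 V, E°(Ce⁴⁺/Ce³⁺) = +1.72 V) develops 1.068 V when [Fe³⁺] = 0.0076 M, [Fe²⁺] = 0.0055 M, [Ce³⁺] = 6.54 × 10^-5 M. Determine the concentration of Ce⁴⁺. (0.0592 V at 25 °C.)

0.0089 M

From the Nernst equation, log Q = n(E° − E)/0.0592 = 1(0.95 − 1.068)/0.0592 = -1.993, so Q = 0.0102.
With Q = [Fe³⁺]·[Ce³⁺]/([Fe²⁺]·[Ce⁴⁺]) and the known concentrations, [Ce⁴⁺] in the denominator gives [Ce⁴⁺] = 0.0089 M.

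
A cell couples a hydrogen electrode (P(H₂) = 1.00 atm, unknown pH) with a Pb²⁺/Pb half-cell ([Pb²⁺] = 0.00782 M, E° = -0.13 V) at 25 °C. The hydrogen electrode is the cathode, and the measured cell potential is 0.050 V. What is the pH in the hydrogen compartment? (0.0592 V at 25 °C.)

E°_cell = 0.13 V and n = 2.
log Q = n(E° − E)/0.0592 = 2×(0.13 − 0.050)/0.0592 = 2.703.
With Q = [Pb²⁺]·P(H₂) / [H⁺]^2, solving for [H⁺] gives log[H⁺] = -2.405, so pH = 2.40.

pH = 2.40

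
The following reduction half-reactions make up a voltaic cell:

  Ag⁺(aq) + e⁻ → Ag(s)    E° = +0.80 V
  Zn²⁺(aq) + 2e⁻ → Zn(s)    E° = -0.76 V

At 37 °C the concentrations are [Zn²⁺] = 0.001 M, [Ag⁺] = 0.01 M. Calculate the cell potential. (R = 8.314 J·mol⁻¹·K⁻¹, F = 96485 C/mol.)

The Ag⁺/Ag couple has the higher reduction potential and acts as the cathode, so E°_cell = +0.80 − (-0.76) = 1.56 V.
Balancing electrons gives n = 2; the reaction quotient is Q = [Zn²⁺]/[Ag⁺]^2 = 10.0.
E = E° − (RT/nF) ln Q = 1.56 − (8.314×310)/(2×96485) × (2.303) = 1.560 − 0.031 = 1.529 V.

1.53 V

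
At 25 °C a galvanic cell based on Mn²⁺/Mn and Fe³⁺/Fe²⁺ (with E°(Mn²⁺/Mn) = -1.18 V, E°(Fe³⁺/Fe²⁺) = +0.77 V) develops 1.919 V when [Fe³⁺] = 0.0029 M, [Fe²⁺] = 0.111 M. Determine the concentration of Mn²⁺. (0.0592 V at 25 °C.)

0.0076 M

From the Nernst equation, log Q = n(E° − E)/0.0592 = 2(1.95 − 1.919)/0.0592 = 1.047, so Q = 11.2.
With Q = [Mn²⁺]·[Fe²⁺]^2/[Fe³⁺]^2 and the known concentrations, [Mn²⁺] in the numerator gives [Mn²⁺] = 0.0076 M.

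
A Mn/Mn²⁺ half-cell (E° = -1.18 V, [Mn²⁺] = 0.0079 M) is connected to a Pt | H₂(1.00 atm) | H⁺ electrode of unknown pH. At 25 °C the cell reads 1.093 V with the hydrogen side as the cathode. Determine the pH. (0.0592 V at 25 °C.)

E°_cell = 1.18 V and n = 2.
log Q = n(E° − E)/0.0592 = 2×(1.18 − 1.093)/0.0592 = 2.939.
With Q = [Mn²⁺]·P(H₂) / [H⁺]^2, solving for [H⁺] gives log[H⁺] = -2.521, so pH = 2.52.

pH = 2.52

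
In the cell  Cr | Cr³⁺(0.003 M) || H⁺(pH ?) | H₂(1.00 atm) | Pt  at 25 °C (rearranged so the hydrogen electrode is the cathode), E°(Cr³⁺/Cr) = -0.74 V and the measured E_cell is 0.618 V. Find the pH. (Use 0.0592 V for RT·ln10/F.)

pH = 2.90

E°_cell = 0.74 V and n = 6.
log Q = n(E° − E)/0.0592 = 6×(0.74 − 0.618)/0.0592 = 12.365.
With Q = [Cr³⁺]^2·P(H₂)^3 / [H⁺]^6, solving for [H⁺] gives log[H⁺] = -2.902, so pH = 2.90.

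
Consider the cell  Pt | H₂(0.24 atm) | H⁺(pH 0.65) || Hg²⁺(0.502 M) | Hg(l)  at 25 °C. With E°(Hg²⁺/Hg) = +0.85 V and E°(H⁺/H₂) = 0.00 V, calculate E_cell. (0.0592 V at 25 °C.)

The Hg²⁺/Hg couple is the cathode, so E°_cell = 0.85 V; n = 2.
[H⁺] = 10^(−0.65) = 0.22 M, and Q = [H⁺]^2 / ([Hg²⁺]·P(H₂)) = 0.416.
E = E° − (0.0592/2) log Q = 0.85 − (0.0592/2)(-0.381) = 0.861 V.

0.86 V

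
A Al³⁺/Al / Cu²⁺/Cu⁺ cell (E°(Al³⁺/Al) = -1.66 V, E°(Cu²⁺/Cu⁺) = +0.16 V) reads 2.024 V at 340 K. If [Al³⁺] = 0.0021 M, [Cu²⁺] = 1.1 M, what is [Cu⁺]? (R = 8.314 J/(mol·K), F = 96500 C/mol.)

0.0081 M

From the Nernst equation, ln Q = nF(E° − E)/RT = 3×96500×(1.82 − 2.024)/(8.314×340) = -20.892, so Q = 8.44 × 10^-10.
With Q = [Al³⁺]·[Cu⁺]^3/[Cu²⁺]^3 and the known concentrations, [Cu⁺]^3 in the numerator gives [Cu⁺] = 0.0081 M.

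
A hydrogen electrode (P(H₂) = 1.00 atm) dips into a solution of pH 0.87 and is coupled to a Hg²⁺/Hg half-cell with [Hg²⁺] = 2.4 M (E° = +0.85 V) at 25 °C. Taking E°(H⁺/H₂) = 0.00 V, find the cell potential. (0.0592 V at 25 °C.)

0.91 V

The Hg²⁺/Hg couple is the cathode, so E°_cell = 0.85 V; n = 2.
[H⁺] = 10^(−0.87) = 0.13 M, and Q = [H⁺]^2 / ([Hg²⁺]·P(H₂)) = 0.00758.
E = E° − (0.0592/2) log Q = 0.85 − (0.0592/2)(-2.120) = 0.913 V.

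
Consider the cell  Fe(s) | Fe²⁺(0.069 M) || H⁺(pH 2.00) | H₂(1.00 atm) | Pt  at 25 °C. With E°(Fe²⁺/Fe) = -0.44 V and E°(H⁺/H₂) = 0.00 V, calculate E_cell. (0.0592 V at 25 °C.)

0.36 V

The hydrogen couple is the cathode, so E°_cell = 0.44 V; n = 2.
[H⁺] = 10^(−2.00) = 0.010 M, and Q = [Fe²⁺]·P(H₂) / [H⁺]^2 = 690.
E = E° − (0.0592/2) log Q = 0.44 − (0.0592/2)(2.839) = 0.356 V.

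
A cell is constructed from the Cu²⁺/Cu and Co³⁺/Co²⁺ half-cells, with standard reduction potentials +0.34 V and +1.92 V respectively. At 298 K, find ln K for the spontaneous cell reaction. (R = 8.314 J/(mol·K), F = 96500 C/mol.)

ln K = 123.1

E°_cell = +1.92 − (+0.34) = 1.58 V, with n = 2 electrons transferred.
At equilibrium E = 0, so the Nernst equation gives ln K = nFE°/RT = (2)(96500)(1.58)/((8.314)(298)) = 123.08.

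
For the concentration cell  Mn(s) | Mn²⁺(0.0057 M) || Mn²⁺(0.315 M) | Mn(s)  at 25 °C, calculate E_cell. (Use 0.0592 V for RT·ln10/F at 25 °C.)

0.052 V

Both half-cells are Mn²⁺/Mn, so E°_cell = 0. The concentrated side is the cathode; the cell reaction moves Mn²⁺ from high to low concentration with n = 2.
Q = [Mn²⁺]_dilute/[Mn²⁺]_conc = 0.0057/0.315 = 0.0181.
E = 0 − (0.0592/2) log Q = −(0.0592/2)(-1.742) = 0.0516 V.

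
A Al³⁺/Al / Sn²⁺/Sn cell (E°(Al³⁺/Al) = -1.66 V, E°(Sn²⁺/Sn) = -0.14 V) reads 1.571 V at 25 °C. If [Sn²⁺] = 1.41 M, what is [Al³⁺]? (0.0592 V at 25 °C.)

From the Nernst equation, log Q = n(E° − E)/0.0592 = 6(1.52 − 1.571)/0.0592 = -5.169, so Q = 6.78 × 10^-6.
With Q = [Al³⁺]^2/[Sn²⁺]^3 and the known concentrations, [Al³⁺]^2 in the numerator gives [Al³⁺] = 0.0044 M.

0.0044 M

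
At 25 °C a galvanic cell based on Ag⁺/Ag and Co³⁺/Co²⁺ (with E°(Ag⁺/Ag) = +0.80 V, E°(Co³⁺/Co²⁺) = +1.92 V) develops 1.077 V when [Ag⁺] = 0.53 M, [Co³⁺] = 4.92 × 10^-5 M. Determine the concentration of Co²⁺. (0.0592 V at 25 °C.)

4.9 × 10^-4 M

From the Nernst equation, log Q = n(E° − E)/0.0592 = 1(1.12 − 1.077)/0.0592 = 0.726, so Q = 5.33.
With Q = [Ag⁺]·[Co²⁺]/[Co³⁺] and the known concentrations, [Co²⁺] in the numerator gives [Co²⁺] = 4.9 × 10^-4 M.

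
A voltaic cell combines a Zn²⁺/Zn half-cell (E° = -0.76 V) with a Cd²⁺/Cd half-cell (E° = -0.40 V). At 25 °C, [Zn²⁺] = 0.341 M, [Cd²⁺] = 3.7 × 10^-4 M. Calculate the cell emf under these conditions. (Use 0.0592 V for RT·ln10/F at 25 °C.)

The Cd²⁺/Cd couple has the higher reduction potential and acts as the cathode, so E°_cell = -0.40 − (-0.76) = 0.36 V.
Balancing electrons gives n = 2; the reaction quotient is Q = [Zn²⁺]/[Cd²⁺] = 922.
At 25 °C, E = E° − (0.0592/n) log Q = 0.36 − (0.0592/2)(2.965) = 0.360 − 0.088 = 0.272 V.

0.272 V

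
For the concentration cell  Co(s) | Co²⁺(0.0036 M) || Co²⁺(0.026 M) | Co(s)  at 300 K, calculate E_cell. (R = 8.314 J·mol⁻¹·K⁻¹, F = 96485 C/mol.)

0.026 V

Both half-cells are Co²⁺/Co, so E°_cell = 0. The concentrated side is the cathode; the cell reaction moves Co²⁺ from high to low concentration with n = 2.
Q = [Co²⁺]_dilute/[Co²⁺]_conc = 0.0036/0.026 = 0.138.
E = 0 − (RT/nF) ln Q = −((8.314×300)/(2×96485))(-1.977) = 0.0256 V.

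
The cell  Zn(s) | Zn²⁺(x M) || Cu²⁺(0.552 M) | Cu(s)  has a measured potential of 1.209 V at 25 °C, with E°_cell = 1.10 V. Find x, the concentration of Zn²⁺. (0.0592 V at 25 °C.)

From the Nernst equation, log Q = n(E° − E)/0.0592 = 2(1.10 − 1.209)/0.0592 = -3.682, so Q = 2.08 × 10^-4.
With Q = [Zn²⁺]/[Cu²⁺] and the known concentrations, [Zn²⁺] in the numerator gives [Zn²⁺] = 1.1 × 10^-4 M.

1.1 × 10^-4 M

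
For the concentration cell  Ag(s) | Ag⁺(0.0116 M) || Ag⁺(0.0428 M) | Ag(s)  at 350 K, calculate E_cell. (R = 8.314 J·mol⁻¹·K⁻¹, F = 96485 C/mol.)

0.039 V

Both half-cells are Ag⁺/Ag, so E°_cell = 0. The concentrated side is the cathode; the cell reaction moves Ag⁺ from high to low concentration with n = 1.
Q = [Ag⁺]_dilute/[Ag⁺]_conc = 0.0116/0.0428 = 0.271.
E = 0 − (RT/nF) ln Q = −((8.314×350)/(1×96485))(-1.306) = 0.0394 V.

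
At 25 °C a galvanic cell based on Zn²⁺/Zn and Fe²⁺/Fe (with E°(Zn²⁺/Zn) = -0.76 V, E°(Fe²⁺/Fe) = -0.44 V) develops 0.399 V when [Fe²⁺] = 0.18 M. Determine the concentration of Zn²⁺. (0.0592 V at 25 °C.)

3.9 × 10^-4 M

From the Nernst equation, log Q = n(E° − E)/0.0592 = 2(0.32 − 0.399)/0.0592 = -2.669, so Q = 0.00214.
With Q = [Zn²⁺]/[Fe²⁺] and the known concentrations, [Zn²⁺] in the numerator gives [Zn²⁺] = 3.9 × 10^-4 M.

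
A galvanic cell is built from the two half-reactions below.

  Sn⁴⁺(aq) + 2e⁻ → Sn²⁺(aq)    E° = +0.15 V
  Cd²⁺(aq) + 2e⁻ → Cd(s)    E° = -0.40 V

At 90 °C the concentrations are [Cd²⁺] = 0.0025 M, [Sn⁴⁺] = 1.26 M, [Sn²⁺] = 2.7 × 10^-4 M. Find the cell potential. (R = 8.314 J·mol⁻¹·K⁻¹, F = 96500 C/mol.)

0.776 V

The Sn⁴⁺/Sn²⁺ couple has the higher reduction potential and acts as the cathode, so E°_cell = +0.15 − (-0.40) = 0.55 V.
Balancing electrons gives n = 2; the reaction quotient is Q = [Cd²⁺]·[Sn²⁺]/[Sn⁴⁺] = 5.36 × 10^-7.
E = E° − (RT/nF) ln Q = 0.55 − (8.314×363)/(2×96500) × (-14.440) = 0.550 + 0.226 = 0.776 V.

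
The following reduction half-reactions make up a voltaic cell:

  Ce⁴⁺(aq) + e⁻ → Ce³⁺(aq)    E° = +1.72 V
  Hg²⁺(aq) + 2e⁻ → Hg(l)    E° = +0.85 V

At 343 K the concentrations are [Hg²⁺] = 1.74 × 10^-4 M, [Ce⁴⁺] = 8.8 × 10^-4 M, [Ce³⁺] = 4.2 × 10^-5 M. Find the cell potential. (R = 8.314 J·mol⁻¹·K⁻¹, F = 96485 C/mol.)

The Ce⁴⁺/Ce³⁺ couple has the higher reduction potential and acts as the cathode, so E°_cell = +1.72 − (+0.85) = 0.87 V.
Balancing electrons gives n = 2; the reaction quotient is Q = [Hg²⁺]·[Ce³⁺]^2/[Ce⁴⁺]^2 = 3.96 × 10^-7.
E = E° − (RT/nF) ln Q = 0.87 − (8.314×343)/(2×96485) × (-14.741) = 0.870 + 0.218 = 1.088 V.

1.09 V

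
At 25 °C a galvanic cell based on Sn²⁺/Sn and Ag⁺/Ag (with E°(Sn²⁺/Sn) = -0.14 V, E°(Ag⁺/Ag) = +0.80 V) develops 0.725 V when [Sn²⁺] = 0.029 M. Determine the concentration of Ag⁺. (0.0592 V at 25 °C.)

From the Nernst equation, log Q = n(E° − E)/0.0592 = 2(0.94 − 0.725)/0.0592 = 7.264, so Q = 1.83 × 10^7.
With Q = [Sn²⁺]/[Ag⁺]^2 and the known concentrations, [Ag⁺]^2 in the denominator gives [Ag⁺] = 4 × 10^-5 M.

4 × 10^-5 M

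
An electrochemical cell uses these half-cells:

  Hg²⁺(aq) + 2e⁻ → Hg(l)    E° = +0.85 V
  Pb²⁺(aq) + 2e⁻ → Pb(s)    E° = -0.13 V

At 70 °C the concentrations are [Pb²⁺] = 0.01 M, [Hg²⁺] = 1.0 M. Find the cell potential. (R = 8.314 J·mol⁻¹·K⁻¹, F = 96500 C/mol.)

The Hg²⁺/Hg couple has the higher reduction potential and acts as the cathode, so E°_cell = +0.85 − (-0.13) = 0.98 V.
Balancing electrons gives n = 2; the reaction quotient is Q = [Pb²⁺]/[Hg²⁺] = 0.0100.
E = E° − (RT/nF) ln Q = 0.98 − (8.314×343)/(2×96500) × (-4.605) = 0.980 + 0.068 = 1.048 V.

1.05 V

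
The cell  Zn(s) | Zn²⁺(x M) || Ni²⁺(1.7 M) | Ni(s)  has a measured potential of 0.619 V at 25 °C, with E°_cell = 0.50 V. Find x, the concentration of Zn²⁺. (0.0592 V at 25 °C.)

From the Nernst equation, log Q = n(E° − E)/0.0592 = 2(0.50 − 0.619)/0.0592 = -4.020, so Q = 9.54 × 10^-5.
With Q = [Zn²⁺]/[Ni²⁺] and the known concentrations, [Zn²⁺] in the numerator gives [Zn²⁺] = 1.6 × 10^-4 M.

1.6 × 10^-4 M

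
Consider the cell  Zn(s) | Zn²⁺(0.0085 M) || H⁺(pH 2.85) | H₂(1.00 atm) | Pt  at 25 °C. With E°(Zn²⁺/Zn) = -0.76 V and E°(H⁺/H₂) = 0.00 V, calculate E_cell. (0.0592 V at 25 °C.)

The hydrogen couple is the cathode, so E°_cell = 0.76 V; n = 2.
[H⁺] = 10^(−2.85) = 0.0014 M, and Q = [Zn²⁺]·P(H₂) / [H⁺]^2 = 4260.
E = E° − (0.0592/2) log Q = 0.76 − (0.0592/2)(3.629) = 0.653 V.

0.65 V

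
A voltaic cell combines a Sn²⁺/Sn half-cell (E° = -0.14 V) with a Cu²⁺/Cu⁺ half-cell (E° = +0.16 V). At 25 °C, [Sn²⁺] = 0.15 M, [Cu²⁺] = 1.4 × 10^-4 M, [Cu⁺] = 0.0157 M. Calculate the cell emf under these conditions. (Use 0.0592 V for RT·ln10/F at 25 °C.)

0.203 V

The Cu²⁺/Cu⁺ couple has the higher reduction potential and acts as the cathode, so E°_cell = +0.16 − (-0.14) = 0.30 V.
Balancing electrons gives n = 2; the reaction quotient is Q = [Sn²⁺]·[Cu⁺]^2/[Cu²⁺]^2 = 1890.
At 25 °C, E = E° − (0.0592/n) log Q = 0.30 − (0.0592/2)(3.276) = 0.300 − 0.097 = 0.203 V.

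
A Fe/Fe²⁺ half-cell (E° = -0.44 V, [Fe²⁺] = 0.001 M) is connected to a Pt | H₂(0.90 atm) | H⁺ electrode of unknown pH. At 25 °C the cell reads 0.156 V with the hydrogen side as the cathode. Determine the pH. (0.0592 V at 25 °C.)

E°_cell = 0.44 V and n = 2.
log Q = n(E° − E)/0.0592 = 2×(0.44 − 0.156)/0.0592 = 9.595.
With Q = [Fe²⁺]·P(H₂) / [H⁺]^2, solving for [H⁺] gives log[H⁺] = -6.320, so pH = 6.32.

pH = 6.32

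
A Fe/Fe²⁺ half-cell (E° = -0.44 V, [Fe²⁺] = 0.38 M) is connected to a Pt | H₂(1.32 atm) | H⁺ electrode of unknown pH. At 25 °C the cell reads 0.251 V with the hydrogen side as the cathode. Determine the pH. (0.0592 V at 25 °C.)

E°_cell = 0.44 V and n = 2.
log Q = n(E° − E)/0.0592 = 2×(0.44 − 0.251)/0.0592 = 6.385.
With Q = [Fe²⁺]·P(H₂) / [H⁺]^2, solving for [H⁺] gives log[H⁺] = -3.342, so pH = 3.34.

pH = 3.34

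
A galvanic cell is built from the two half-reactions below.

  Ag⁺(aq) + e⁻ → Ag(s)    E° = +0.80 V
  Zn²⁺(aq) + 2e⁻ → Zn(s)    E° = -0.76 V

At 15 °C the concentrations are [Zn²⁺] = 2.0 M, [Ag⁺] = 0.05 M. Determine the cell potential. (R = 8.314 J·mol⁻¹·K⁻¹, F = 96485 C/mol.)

The Ag⁺/Ag couple has the higher reduction potential and acts as the cathode, so E°_cell = +0.80 − (-0.76) = 1.56 V.
Balancing electrons gives n = 2; the reaction quotient is Q = [Zn²⁺]/[Ag⁺]^2 = 800.
E = E° − (RT/nF) ln Q = 1.56 − (8.314×288)/(2×96485) × (6.685) = 1.560 − 0.083 = 1.477 V.

1.48 V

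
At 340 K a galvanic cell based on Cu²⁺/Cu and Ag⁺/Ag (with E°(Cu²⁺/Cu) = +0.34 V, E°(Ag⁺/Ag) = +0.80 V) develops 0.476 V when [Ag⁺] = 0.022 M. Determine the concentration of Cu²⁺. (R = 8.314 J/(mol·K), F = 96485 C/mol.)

From the Nernst equation, ln Q = nF(E° − E)/RT = 2×96485×(0.46 − 0.476)/(8.314×340) = -1.092, so Q = 0.335.
With Q = [Cu²⁺]/[Ag⁺]^2 and the known concentrations, [Cu²⁺] in the numerator gives [Cu²⁺] = 1.6 × 10^-4 M.

1.6 × 10^-4 M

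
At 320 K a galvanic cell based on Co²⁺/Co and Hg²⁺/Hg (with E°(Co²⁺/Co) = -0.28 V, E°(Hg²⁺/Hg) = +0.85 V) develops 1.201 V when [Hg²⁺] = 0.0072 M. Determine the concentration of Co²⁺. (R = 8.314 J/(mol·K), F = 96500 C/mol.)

From the Nernst equation, ln Q = nF(E° − E)/RT = 2×96500×(1.13 − 1.201)/(8.314×320) = -5.151, so Q = 0.00580.
With Q = [Co²⁺]/[Hg²⁺] and the known concentrations, [Co²⁺] in the numerator gives [Co²⁺] = 4.2 × 10^-5 M.

4.2 × 10^-5 M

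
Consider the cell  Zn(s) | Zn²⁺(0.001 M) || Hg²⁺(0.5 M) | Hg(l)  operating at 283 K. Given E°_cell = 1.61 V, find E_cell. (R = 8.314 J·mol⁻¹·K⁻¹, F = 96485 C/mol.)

1.69 V

Balancing electrons gives n = 2; the reaction quotient is Q = [Zn²⁺]/[Hg²⁺] = 0.00200.
E = E° − (RT/nF) ln Q = 1.61 − (8.314×283)/(2×96485) × (-6.215) = 1.610 + 0.076 = 1.686 V.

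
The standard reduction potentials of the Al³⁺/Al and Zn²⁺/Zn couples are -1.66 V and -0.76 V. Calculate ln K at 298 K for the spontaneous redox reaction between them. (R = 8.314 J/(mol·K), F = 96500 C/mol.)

E°_cell = -0.76 − (-1.66) = 0.90 V, with n = 6 electrons transferred.
At equilibrium E = 0, so the Nernst equation gives ln K = nFE°/RT = (6)(96500)(0.90)/((8.314)(298)) = 210.33.

ln K = 210.3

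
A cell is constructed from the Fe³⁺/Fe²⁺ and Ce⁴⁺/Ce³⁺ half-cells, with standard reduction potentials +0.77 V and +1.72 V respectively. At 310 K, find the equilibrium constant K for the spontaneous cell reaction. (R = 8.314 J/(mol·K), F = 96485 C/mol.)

E°_cell = +1.72 − (+0.77) = 0.95 V, with n = 1 electron transferred.
At equilibrium E = 0, so the Nernst equation gives ln K = nFE°/RT = (1)(96485)(0.95)/((8.314)(310)) = 35.56.
K = e^35.56 = 2.8 × 10^15.

2.8 × 10^15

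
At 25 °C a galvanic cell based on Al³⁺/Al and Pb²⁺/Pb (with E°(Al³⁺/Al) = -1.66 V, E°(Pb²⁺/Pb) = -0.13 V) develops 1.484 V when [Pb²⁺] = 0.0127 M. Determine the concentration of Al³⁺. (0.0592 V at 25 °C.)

From the Nernst equation, log Q = n(E° − E)/0.0592 = 6(1.53 − 1.484)/0.0592 = 4.662, so Q = 4.59 × 10^4.
With Q = [Al³⁺]^2/[Pb²⁺]^3 and the known concentrations, [Al³⁺]^2 in the numerator gives [Al³⁺] = 0.31 M.

0.31 M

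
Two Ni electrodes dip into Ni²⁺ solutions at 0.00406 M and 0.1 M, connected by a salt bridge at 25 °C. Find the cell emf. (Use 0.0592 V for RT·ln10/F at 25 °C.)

Both half-cells are Ni²⁺/Ni, so E°_cell = 0. The concentrated side is the cathode; the cell reaction moves Ni²⁺ from high to low concentration with n = 2.
Q = [Ni²⁺]_dilute/[Ni²⁺]_conc = 0.00406/0.1 = 0.0406.
E = 0 − (0.0592/2) log Q = −(0.0592/2)(-1.391) = 0.0412 V.

0.041 V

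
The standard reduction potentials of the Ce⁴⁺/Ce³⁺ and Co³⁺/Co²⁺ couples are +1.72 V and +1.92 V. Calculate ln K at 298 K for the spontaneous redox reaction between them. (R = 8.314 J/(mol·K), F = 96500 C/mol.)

E°_cell = +1.92 − (+1.72) = 0.20 V, with n = 1 electron transferred.
At equilibrium E = 0, so the Nernst equation gives ln K = nFE°/RT = (1)(96500)(0.20)/((8.314)(298)) = 7.79.

ln K = 7.8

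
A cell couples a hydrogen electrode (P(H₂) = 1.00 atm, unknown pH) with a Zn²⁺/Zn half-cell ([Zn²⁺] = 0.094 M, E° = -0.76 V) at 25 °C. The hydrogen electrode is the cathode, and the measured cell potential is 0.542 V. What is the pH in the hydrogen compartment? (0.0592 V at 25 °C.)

pH = 4.20

E°_cell = 0.76 V and n = 2.
log Q = n(E° − E)/0.0592 = 2×(0.76 − 0.542)/0.0592 = 7.365.
With Q = [Zn²⁺]·P(H₂) / [H⁺]^2, solving for [H⁺] gives log[H⁺] = -4.196, so pH = 4.20.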